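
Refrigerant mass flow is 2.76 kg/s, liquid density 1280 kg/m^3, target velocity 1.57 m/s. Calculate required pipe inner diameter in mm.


A = m_dot / (rho * v) = 2.76 / (1280 * 1.57) = 0.001373407643 m^2
d = sqrt(4*A/pi) * 1000
d = 41.8 mm

41.8


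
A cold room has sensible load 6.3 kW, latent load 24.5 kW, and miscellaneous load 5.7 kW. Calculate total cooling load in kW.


Q_total = Q_s + Q_l + Q_misc
Q_total = 6.3 + 24.5 + 5.7
Q_total = 36.5 kW

36.5


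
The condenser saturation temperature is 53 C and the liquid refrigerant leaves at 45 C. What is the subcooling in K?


Subcooling = T_cond - T_liquid
Subcooling = 53 - 45
Subcooling = 8 K

8


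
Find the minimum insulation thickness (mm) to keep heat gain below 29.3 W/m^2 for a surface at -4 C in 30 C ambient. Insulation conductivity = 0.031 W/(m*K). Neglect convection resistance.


dT = 30 - (-4) = 34 K
thickness = k * dT / q_max * 1000
thickness = 0.031 * 34 / 29.3 * 1000
thickness = 36.0 mm

36.0


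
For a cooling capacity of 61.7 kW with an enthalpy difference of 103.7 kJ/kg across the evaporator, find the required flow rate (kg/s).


m_dot = Q / dh
m_dot = 61.7 / 103.7
m_dot = 0.595 kg/s

0.595


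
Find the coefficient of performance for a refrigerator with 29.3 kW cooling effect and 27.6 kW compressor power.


COP = Q_evap / W
COP = 29.3 / 27.6
COP = 1.062

1.062


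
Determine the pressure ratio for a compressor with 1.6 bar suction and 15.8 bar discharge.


PR = P_high / P_low
PR = 15.8 / 1.6
PR = 9.875

9.875


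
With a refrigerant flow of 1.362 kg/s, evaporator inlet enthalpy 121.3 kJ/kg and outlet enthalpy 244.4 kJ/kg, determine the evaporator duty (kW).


dh = 244.4 - 121.3 = 123.1 kJ/kg
Q_evap = m_dot * dh = 1.362 * 123.1
Q_evap = 167.66 kW

167.66


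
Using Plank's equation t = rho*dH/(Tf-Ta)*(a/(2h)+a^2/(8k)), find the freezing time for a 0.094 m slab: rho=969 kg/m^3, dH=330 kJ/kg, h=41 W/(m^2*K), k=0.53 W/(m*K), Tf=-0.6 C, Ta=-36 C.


dT = -0.6 - (-36) = 35.4 K
term1 = a/(2h) = 0.094/(2*41) = 0.001146341463
term2 = a^2/(8k) = 0.094^2/(8*0.53) = 0.002083962264
t = rho*dH*1000/dT * (term1 + term2)
t = 969*330*1000/35.4 * (0.001146341463 + 0.002083962264)
t = 29179 s

29179


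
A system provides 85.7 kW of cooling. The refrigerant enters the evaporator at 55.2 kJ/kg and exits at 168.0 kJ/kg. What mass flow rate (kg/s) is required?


dh = 168.0 - 55.2 = 112.8 kJ/kg
m_dot = Q / dh = 85.7 / 112.8 = 0.7598 kg/s

0.7598


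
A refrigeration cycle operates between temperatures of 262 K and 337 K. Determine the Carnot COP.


dT = 337 - 262 = 75 K
COP_carnot = T_cold / dT = 262 / 75
COP_carnot = 3.493

3.493


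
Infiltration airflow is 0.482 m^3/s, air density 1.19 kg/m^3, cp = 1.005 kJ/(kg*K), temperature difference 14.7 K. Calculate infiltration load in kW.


Q = V_dot * rho * cp * dT
Q = 0.482 * 1.19 * 1.005 * 14.7
Q = 8.474 kW

8.474


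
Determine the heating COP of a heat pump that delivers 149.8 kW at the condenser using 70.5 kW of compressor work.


COP_hp = Q_cond / W
COP_hp = 149.8 / 70.5
COP_hp = 2.125

2.125


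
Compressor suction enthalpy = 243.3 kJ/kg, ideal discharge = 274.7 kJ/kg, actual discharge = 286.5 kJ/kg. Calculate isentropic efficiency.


dh_ideal = 274.7 - 243.3 = 31.4 kJ/kg
dh_actual = 286.5 - 243.3 = 43.2 kJ/kg
eta_s = dh_ideal / dh_actual = 31.4 / 43.2
eta_s = 0.7269

0.7269


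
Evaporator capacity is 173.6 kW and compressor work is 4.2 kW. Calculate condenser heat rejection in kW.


Q_cond = Q_evap + W
Q_cond = 173.6 + 4.2
Q_cond = 177.8 kW

177.8


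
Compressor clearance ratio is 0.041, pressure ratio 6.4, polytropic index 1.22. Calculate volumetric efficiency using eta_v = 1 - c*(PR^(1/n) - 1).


PR^(1/n) = 6.4^(1/1.22) = 4.57934388
eta_v = 1 - 0.041 * (4.57934388 - 1)
eta_v = 0.8532

0.8532


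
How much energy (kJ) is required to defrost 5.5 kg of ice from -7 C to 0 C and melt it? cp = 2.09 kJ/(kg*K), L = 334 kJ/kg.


Sensible heat = cp * dT = 2.09 * 7 = 14.63 kJ/kg
Total per kg = 14.63 + 334 = 348.63 kJ/kg
Q = m * total = 5.5 * 348.63
Q = 1917.5 kJ

1917.5


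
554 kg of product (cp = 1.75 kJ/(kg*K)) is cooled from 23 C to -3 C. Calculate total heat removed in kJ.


dT = 23 - (-3) = 26 K
Q = m * cp * dT = 554 * 1.75 * 26
Q = 25207 kJ

25207


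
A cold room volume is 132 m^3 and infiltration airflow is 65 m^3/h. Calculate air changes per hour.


ACH = flow / volume
ACH = 65 / 132
ACH = 0.492

0.492


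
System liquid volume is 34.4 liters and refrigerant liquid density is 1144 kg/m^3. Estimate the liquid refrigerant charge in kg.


Charge = V * rho / 1000
Charge = 34.4 * 1144 / 1000
Charge = 39.35 kg

39.35


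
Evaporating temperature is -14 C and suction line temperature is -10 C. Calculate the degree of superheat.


Superheat = T_suction - T_evap
Superheat = -10 - (-14)
Superheat = 4 K

4


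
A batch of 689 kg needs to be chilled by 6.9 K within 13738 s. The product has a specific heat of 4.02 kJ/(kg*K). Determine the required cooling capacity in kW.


Q = m * cp * dT / t
Q = 689 * 4.02 * 6.9 / 13738
Q = 1.391 kW

1.391


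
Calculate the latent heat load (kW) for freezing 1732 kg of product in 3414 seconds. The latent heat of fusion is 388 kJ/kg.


Q_lat = m * h_fg / t
Q_lat = 1732 * 388 / 3414
Q_lat = 196.84 kW

196.84


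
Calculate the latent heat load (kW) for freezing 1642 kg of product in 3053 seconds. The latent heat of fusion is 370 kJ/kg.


Q_lat = m * h_fg / t
Q_lat = 1642 * 370 / 3053
Q_lat = 199.0 kW

199.0


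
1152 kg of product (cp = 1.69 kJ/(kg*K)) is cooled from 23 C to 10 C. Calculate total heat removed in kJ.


dT = 23 - (10) = 13 K
Q = m * cp * dT = 1152 * 1.69 * 13
Q = 25309 kJ

25309


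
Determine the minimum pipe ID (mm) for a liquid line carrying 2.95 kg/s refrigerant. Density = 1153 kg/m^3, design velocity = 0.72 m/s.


A = m_dot / (rho * v) = 2.95 / (1153 * 0.72) = 0.003553531849 m^2
d = sqrt(4*A/pi) * 1000
d = 67.3 mm

67.3


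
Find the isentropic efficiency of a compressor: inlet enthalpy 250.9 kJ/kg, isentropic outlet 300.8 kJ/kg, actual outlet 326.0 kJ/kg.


dh_ideal = 300.8 - 250.9 = 49.9 kJ/kg
dh_actual = 326.0 - 250.9 = 75.1 kJ/kg
eta_s = dh_ideal / dh_actual = 49.9 / 75.1
eta_s = 0.6644

0.6644


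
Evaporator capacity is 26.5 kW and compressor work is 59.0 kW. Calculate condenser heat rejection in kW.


Q_cond = Q_evap + W
Q_cond = 26.5 + 59.0
Q_cond = 85.5 kW

85.5


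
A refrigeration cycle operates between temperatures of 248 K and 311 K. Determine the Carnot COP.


dT = 311 - 248 = 63 K
COP_carnot = T_cold / dT = 248 / 63
COP_carnot = 3.937

3.937


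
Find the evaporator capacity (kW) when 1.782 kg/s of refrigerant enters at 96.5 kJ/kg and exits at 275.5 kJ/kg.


dh = 275.5 - 96.5 = 179.0 kJ/kg
Q_evap = m_dot * dh = 1.782 * 179.0
Q_evap = 318.98 kW

318.98


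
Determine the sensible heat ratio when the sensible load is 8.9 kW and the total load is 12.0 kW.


SHR = Q_sensible / Q_total
SHR = 8.9 / 12.0
SHR = 0.742

0.742


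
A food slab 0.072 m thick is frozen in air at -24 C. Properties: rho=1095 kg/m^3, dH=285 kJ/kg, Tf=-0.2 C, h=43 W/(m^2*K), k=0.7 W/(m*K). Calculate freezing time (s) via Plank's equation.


dT = -0.2 - (-24) = 23.8 K
term1 = a/(2h) = 0.072/(2*43) = 0.0008372093023
term2 = a^2/(8k) = 0.072^2/(8*0.7) = 0.0009257142857
t = rho*dH*1000/dT * (term1 + term2)
t = 1095*285*1000/23.8 * (0.0008372093023 + 0.0009257142857)
t = 23116 s

23116


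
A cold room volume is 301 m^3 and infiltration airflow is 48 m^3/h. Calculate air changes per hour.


ACH = flow / volume
ACH = 48 / 301
ACH = 0.159

0.159


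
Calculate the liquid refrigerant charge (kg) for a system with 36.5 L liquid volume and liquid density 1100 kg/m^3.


Charge = V * rho / 1000
Charge = 36.5 * 1100 / 1000
Charge = 40.15 kg

40.15


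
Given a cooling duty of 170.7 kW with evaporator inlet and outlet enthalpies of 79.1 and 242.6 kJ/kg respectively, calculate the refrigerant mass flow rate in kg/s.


dh = 242.6 - 79.1 = 163.5 kJ/kg
m_dot = Q / dh = 170.7 / 163.5 = 1.044 kg/s

1.044


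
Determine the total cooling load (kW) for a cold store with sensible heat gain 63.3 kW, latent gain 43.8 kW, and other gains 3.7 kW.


Q_total = Q_s + Q_l + Q_misc
Q_total = 63.3 + 43.8 + 3.7
Q_total = 110.8 kW

110.8


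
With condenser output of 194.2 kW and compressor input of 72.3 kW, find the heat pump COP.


COP_hp = Q_cond / W
COP_hp = 194.2 / 72.3
COP_hp = 2.686

2.686


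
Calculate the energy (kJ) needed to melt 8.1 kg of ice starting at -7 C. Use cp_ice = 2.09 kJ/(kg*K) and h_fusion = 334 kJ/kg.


Sensible heat = cp * dT = 2.09 * 7 = 14.63 kJ/kg
Total per kg = 14.63 + 334 = 348.63 kJ/kg
Q = m * total = 8.1 * 348.63
Q = 2823.9 kJ

2823.9


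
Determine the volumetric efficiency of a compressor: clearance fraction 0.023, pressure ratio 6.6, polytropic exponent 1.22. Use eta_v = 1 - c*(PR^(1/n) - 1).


PR^(1/n) = 6.6^(1/1.22) = 4.69631614
eta_v = 1 - 0.023 * (4.69631614 - 1)
eta_v = 0.915

0.915


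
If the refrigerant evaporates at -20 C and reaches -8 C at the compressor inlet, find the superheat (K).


Superheat = T_suction - T_evap
Superheat = -8 - (-20)
Superheat = 12 K

12


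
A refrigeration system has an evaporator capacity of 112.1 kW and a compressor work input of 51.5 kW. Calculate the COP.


COP = Q_evap / W
COP = 112.1 / 51.5
COP = 2.177

2.177


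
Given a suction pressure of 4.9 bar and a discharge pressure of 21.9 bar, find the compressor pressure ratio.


PR = P_high / P_low
PR = 21.9 / 4.9
PR = 4.469

4.469


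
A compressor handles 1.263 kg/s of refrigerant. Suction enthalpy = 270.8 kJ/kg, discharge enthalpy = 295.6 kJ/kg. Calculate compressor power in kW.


dh = 295.6 - 270.8 = 24.8 kJ/kg
W = m_dot * dh = 1.263 * 24.8 = 31.32 kW

31.32


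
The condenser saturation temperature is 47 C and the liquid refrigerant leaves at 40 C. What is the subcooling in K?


Subcooling = T_cond - T_liquid
Subcooling = 47 - 40
Subcooling = 7 K

7


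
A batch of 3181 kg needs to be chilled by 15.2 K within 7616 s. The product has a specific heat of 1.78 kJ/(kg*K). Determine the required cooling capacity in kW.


Q = m * cp * dT / t
Q = 3181 * 1.78 * 15.2 / 7616
Q = 11.301 kW

11.301


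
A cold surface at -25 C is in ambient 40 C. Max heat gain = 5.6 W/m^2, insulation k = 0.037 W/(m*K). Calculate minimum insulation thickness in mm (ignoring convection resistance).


dT = 40 - (-25) = 65 K
thickness = k * dT / q_max * 1000
thickness = 0.037 * 65 / 5.6 * 1000
thickness = 429.5 mm

429.5


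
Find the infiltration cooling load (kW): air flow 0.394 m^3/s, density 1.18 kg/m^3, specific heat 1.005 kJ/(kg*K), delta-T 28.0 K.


Q = V_dot * rho * cp * dT
Q = 0.394 * 1.18 * 1.005 * 28.0
Q = 13.083 kW

13.083


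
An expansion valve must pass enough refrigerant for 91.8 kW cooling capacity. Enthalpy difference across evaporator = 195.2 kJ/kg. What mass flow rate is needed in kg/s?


m_dot = Q / dh
m_dot = 91.8 / 195.2
m_dot = 0.4703 kg/s

0.4703


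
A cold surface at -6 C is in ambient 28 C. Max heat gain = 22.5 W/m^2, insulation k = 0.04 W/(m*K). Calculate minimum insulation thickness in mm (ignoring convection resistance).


dT = 28 - (-6) = 34 K
thickness = k * dT / q_max * 1000
thickness = 0.04 * 34 / 22.5 * 1000
thickness = 60.4 mm

60.4


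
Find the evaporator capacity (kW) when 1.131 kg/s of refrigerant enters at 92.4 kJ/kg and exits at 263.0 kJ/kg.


dh = 263.0 - 92.4 = 170.6 kJ/kg
Q_evap = m_dot * dh = 1.131 * 170.6
Q_evap = 192.95 kW

192.95


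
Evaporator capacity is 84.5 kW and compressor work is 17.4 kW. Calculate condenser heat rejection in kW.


Q_cond = Q_evap + W
Q_cond = 84.5 + 17.4
Q_cond = 101.9 kW

101.9


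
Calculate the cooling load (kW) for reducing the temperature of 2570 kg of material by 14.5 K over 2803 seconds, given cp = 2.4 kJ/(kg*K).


Q = m * cp * dT / t
Q = 2570 * 2.4 * 14.5 / 2803
Q = 31.907 kW

31.907


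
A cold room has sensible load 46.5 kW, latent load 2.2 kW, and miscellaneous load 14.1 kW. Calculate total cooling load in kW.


Q_total = Q_s + Q_l + Q_misc
Q_total = 46.5 + 2.2 + 14.1
Q_total = 62.8 kW

62.8


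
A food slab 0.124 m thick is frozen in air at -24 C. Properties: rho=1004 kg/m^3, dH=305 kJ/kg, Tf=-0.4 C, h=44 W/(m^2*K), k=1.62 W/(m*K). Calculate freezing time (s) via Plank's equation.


dT = -0.4 - (-24) = 23.6 K
term1 = a/(2h) = 0.124/(2*44) = 0.001409090909
term2 = a^2/(8k) = 0.124^2/(8*1.62) = 0.001186419753
t = rho*dH*1000/dT * (term1 + term2)
t = 1004*305*1000/23.6 * (0.001409090909 + 0.001186419753)
t = 33678 s

33678


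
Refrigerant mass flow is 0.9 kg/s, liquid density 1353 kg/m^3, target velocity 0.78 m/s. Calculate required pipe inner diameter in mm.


A = m_dot / (rho * v) = 0.9 / (1353 * 0.78) = 0.0008528057309 m^2
d = sqrt(4*A/pi) * 1000
d = 33.0 mm

33.0


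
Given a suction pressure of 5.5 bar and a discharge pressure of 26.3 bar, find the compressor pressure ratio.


PR = P_high / P_low
PR = 26.3 / 5.5
PR = 4.782

4.782


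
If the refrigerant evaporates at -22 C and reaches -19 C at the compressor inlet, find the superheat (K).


Superheat = T_suction - T_evap
Superheat = -19 - (-22)
Superheat = 3 K

3


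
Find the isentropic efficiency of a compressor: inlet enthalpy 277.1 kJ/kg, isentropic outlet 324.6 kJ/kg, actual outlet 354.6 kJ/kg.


dh_ideal = 324.6 - 277.1 = 47.5 kJ/kg
dh_actual = 354.6 - 277.1 = 77.5 kJ/kg
eta_s = dh_ideal / dh_actual = 47.5 / 77.5
eta_s = 0.6129

0.6129


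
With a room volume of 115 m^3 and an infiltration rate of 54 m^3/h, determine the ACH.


ACH = flow / volume
ACH = 54 / 115
ACH = 0.47

0.47


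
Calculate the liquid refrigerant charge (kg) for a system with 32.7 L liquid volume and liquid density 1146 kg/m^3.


Charge = V * rho / 1000
Charge = 32.7 * 1146 / 1000
Charge = 37.47 kg

37.47


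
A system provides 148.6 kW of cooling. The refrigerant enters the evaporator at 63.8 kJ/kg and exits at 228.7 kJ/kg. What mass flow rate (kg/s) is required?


dh = 228.7 - 63.8 = 164.9 kJ/kg
m_dot = Q / dh = 148.6 / 164.9 = 0.9012 kg/s

0.9012


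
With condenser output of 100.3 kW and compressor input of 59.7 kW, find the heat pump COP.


COP_hp = Q_cond / W
COP_hp = 100.3 / 59.7
COP_hp = 1.68

1.68


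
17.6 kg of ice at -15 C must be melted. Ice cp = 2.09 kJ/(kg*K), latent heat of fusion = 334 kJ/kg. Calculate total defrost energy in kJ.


Sensible heat = cp * dT = 2.09 * 15 = 31.35 kJ/kg
Total per kg = 31.35 + 334 = 365.35 kJ/kg
Q = m * total = 17.6 * 365.35
Q = 6430.2 kJ

6430.2


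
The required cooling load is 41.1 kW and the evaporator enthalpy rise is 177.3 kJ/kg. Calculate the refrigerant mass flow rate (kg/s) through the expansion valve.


m_dot = Q / dh
m_dot = 41.1 / 177.3
m_dot = 0.2318 kg/s

0.2318


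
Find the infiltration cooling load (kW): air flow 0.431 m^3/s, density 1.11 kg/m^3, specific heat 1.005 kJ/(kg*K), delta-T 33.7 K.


Q = V_dot * rho * cp * dT
Q = 0.431 * 1.11 * 1.005 * 33.7
Q = 16.203 kW

16.203


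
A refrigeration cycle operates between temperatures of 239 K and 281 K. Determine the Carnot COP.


dT = 281 - 239 = 42 K
COP_carnot = T_cold / dT = 239 / 42
COP_carnot = 5.69

5.69


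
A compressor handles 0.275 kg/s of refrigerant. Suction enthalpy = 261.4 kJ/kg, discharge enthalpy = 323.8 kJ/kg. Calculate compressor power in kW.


dh = 323.8 - 261.4 = 62.4 kJ/kg
W = m_dot * dh = 0.275 * 62.4 = 17.16 kW

17.16


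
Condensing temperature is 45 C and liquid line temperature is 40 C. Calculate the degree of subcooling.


Subcooling = T_cond - T_liquid
Subcooling = 45 - 40
Subcooling = 5 K

5


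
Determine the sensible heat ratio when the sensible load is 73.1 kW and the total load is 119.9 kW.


SHR = Q_sensible / Q_total
SHR = 73.1 / 119.9
SHR = 0.61

0.61


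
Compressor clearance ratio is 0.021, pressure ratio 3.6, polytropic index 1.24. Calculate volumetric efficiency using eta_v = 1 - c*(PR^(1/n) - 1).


PR^(1/n) = 3.6^(1/1.24) = 2.80951302
eta_v = 1 - 0.021 * (2.80951302 - 1)
eta_v = 0.962

0.962


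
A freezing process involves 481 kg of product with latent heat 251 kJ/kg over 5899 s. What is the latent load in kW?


Q_lat = m * h_fg / t
Q_lat = 481 * 251 / 5899
Q_lat = 20.47 kW

20.47


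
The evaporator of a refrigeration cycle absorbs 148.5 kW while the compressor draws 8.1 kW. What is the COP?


COP = Q_evap / W
COP = 148.5 / 8.1
COP = 18.333

18.333


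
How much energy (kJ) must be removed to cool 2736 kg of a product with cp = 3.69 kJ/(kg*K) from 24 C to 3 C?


dT = 24 - (3) = 21 K
Q = m * cp * dT = 2736 * 3.69 * 21
Q = 212013 kJ

212013


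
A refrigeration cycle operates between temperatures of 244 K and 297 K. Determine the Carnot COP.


dT = 297 - 244 = 53 K
COP_carnot = T_cold / dT = 244 / 53
COP_carnot = 4.604

4.604


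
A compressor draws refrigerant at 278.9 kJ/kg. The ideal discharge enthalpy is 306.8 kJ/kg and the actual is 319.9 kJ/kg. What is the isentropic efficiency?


dh_ideal = 306.8 - 278.9 = 27.9 kJ/kg
dh_actual = 319.9 - 278.9 = 41.0 kJ/kg
eta_s = dh_ideal / dh_actual = 27.9 / 41.0
eta_s = 0.6805

0.6805


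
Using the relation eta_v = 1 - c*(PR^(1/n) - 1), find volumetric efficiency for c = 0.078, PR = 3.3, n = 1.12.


PR^(1/n) = 3.3^(1/1.12) = 2.90374767
eta_v = 1 - 0.078 * (2.90374767 - 1)
eta_v = 0.8515

0.8515


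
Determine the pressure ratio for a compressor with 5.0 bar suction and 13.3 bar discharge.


PR = P_high / P_low
PR = 13.3 / 5.0
PR = 2.66

2.66


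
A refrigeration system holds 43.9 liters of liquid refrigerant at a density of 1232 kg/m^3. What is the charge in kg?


Charge = V * rho / 1000
Charge = 43.9 * 1232 / 1000
Charge = 54.08 kg

54.08


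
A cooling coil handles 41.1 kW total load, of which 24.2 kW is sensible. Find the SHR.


SHR = Q_sensible / Q_total
SHR = 24.2 / 41.1
SHR = 0.589

0.589


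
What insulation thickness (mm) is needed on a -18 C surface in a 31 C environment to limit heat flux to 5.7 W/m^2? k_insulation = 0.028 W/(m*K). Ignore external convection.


dT = 31 - (-18) = 49 K
thickness = k * dT / q_max * 1000
thickness = 0.028 * 49 / 5.7 * 1000
thickness = 240.7 mm

240.7


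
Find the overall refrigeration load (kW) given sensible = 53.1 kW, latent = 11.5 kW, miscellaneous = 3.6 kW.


Q_total = Q_s + Q_l + Q_misc
Q_total = 53.1 + 11.5 + 3.6
Q_total = 68.2 kW

68.2


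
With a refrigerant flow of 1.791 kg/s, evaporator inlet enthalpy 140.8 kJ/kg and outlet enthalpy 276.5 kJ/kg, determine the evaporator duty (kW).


dh = 276.5 - 140.8 = 135.7 kJ/kg
Q_evap = m_dot * dh = 1.791 * 135.7
Q_evap = 243.04 kW

243.04


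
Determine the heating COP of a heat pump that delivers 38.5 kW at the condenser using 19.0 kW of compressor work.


COP_hp = Q_cond / W
COP_hp = 38.5 / 19.0
COP_hp = 2.026

2.026


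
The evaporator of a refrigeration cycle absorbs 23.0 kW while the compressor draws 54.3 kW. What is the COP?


COP = Q_evap / W
COP = 23.0 / 54.3
COP = 0.424

0.424


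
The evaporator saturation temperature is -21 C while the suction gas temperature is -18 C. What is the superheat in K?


Superheat = T_suction - T_evap
Superheat = -18 - (-21)
Superheat = 3 K

3


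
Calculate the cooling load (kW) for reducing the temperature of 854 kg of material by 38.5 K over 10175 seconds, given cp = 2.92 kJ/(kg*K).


Q = m * cp * dT / t
Q = 854 * 2.92 * 38.5 / 10175
Q = 9.436 kW

9.436


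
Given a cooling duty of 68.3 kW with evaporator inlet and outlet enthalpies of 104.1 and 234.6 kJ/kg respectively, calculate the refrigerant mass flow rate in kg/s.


dh = 234.6 - 104.1 = 130.5 kJ/kg
m_dot = Q / dh = 68.3 / 130.5 = 0.5234 kg/s

0.5234


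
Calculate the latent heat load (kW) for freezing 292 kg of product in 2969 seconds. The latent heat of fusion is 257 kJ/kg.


Q_lat = m * h_fg / t
Q_lat = 292 * 257 / 2969
Q_lat = 25.28 kW

25.28


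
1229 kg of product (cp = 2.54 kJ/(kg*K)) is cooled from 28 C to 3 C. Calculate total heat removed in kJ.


dT = 28 - (3) = 25 K
Q = m * cp * dT = 1229 * 2.54 * 25
Q = 78042 kJ

78042


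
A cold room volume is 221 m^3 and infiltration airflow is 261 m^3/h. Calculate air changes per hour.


ACH = flow / volume
ACH = 261 / 221
ACH = 1.181

1.181


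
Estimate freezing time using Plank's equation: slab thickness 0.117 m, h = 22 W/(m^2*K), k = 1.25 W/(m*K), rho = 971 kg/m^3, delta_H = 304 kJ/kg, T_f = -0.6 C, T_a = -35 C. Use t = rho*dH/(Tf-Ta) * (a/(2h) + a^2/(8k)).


dT = -0.6 - (-35) = 34.4 K
term1 = a/(2h) = 0.117/(2*22) = 0.002659090909
term2 = a^2/(8k) = 0.117^2/(8*1.25) = 0.0013689
t = rho*dH*1000/dT * (term1 + term2)
t = 971*304*1000/34.4 * (0.002659090909 + 0.0013689)
t = 34564 s

34564


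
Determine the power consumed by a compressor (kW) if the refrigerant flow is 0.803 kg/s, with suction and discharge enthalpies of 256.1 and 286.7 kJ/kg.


dh = 286.7 - 256.1 = 30.6 kJ/kg
W = m_dot * dh = 0.803 * 30.6 = 24.57 kW

24.57


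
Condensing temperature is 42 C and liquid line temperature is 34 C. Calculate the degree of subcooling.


Subcooling = T_cond - T_liquid
Subcooling = 42 - 34
Subcooling = 8 K

8


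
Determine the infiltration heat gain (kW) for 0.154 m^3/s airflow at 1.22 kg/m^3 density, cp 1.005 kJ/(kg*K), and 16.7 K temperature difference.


Q = V_dot * rho * cp * dT
Q = 0.154 * 1.22 * 1.005 * 16.7
Q = 3.153 kW

3.153


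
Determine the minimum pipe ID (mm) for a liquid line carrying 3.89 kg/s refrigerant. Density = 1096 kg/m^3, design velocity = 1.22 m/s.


A = m_dot / (rho * v) = 3.89 / (1096 * 1.22) = 0.002909237765 m^2
d = sqrt(4*A/pi) * 1000
d = 60.9 mm

60.9


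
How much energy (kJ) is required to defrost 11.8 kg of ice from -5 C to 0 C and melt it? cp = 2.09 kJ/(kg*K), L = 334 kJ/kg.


Sensible heat = cp * dT = 2.09 * 5 = 10.45 kJ/kg
Total per kg = 10.45 + 334 = 344.45 kJ/kg
Q = m * total = 11.8 * 344.45
Q = 4064.5 kJ

4064.5


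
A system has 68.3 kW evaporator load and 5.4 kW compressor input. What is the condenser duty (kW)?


Q_cond = Q_evap + W
Q_cond = 68.3 + 5.4
Q_cond = 73.7 kW

73.7


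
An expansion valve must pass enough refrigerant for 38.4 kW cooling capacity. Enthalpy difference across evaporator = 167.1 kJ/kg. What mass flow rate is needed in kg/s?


m_dot = Q / dh
m_dot = 38.4 / 167.1
m_dot = 0.2298 kg/s

0.2298


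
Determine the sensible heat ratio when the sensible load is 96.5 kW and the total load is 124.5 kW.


SHR = Q_sensible / Q_total
SHR = 96.5 / 124.5
SHR = 0.775

0.775


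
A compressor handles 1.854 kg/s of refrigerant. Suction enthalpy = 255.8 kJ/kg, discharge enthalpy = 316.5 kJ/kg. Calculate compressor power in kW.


dh = 316.5 - 255.8 = 60.7 kJ/kg
W = m_dot * dh = 1.854 * 60.7 = 112.54 kW

112.54


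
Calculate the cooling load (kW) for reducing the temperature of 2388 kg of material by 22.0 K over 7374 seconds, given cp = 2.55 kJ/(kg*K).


Q = m * cp * dT / t
Q = 2388 * 2.55 * 22.0 / 7374
Q = 18.167 kW

18.167


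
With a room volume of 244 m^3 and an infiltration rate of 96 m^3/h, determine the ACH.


ACH = flow / volume
ACH = 96 / 244
ACH = 0.393

0.393


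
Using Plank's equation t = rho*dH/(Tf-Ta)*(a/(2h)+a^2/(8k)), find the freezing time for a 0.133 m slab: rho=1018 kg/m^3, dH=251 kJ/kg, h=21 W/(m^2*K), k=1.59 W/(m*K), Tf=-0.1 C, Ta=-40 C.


dT = -0.1 - (-40) = 39.9 K
term1 = a/(2h) = 0.133/(2*21) = 0.003166666667
term2 = a^2/(8k) = 0.133^2/(8*1.59) = 0.001390644654
t = rho*dH*1000/dT * (term1 + term2)
t = 1018*251*1000/39.9 * (0.003166666667 + 0.001390644654)
t = 29185 s

29185


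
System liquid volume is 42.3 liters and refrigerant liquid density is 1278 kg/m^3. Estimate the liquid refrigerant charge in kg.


Charge = V * rho / 1000
Charge = 42.3 * 1278 / 1000
Charge = 54.06 kg

54.06


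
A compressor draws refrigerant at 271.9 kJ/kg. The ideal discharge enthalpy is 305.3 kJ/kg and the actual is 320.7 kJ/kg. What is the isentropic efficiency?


dh_ideal = 305.3 - 271.9 = 33.4 kJ/kg
dh_actual = 320.7 - 271.9 = 48.8 kJ/kg
eta_s = dh_ideal / dh_actual = 33.4 / 48.8
eta_s = 0.6844

0.6844


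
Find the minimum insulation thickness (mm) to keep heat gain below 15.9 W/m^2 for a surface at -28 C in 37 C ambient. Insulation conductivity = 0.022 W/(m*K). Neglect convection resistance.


dT = 37 - (-28) = 65 K
thickness = k * dT / q_max * 1000
thickness = 0.022 * 65 / 15.9 * 1000
thickness = 89.9 mm

89.9


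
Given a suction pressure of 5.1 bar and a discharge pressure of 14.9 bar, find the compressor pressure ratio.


PR = P_high / P_low
PR = 14.9 / 5.1
PR = 2.922

2.922


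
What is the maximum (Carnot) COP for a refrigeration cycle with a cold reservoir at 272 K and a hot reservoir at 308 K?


dT = 308 - 272 = 36 K
COP_carnot = T_cold / dT = 272 / 36
COP_carnot = 7.556

7.556


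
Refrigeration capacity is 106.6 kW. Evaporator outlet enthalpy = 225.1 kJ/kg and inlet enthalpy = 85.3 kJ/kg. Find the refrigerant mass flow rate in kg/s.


dh = 225.1 - 85.3 = 139.8 kJ/kg
m_dot = Q / dh = 106.6 / 139.8 = 0.7625 kg/s

0.7625


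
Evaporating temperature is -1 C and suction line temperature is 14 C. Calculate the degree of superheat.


Superheat = T_suction - T_evap
Superheat = 14 - (-1)
Superheat = 15 K

15


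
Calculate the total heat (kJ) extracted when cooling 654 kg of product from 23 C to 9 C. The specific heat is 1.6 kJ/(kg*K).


dT = 23 - (9) = 14 K
Q = m * cp * dT = 654 * 1.6 * 14
Q = 14650 kJ

14650


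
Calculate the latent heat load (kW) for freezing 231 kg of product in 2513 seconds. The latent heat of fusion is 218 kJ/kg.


Q_lat = m * h_fg / t
Q_lat = 231 * 218 / 2513
Q_lat = 20.04 kW

20.04


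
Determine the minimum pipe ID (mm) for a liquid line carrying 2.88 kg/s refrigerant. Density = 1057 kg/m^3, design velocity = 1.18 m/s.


A = m_dot / (rho * v) = 2.88 / (1057 * 1.18) = 0.002309061463 m^2
d = sqrt(4*A/pi) * 1000
d = 54.2 mm

54.2


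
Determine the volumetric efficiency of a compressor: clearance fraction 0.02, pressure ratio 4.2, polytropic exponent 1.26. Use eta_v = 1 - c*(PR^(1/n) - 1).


PR^(1/n) = 4.2^(1/1.26) = 3.12350564
eta_v = 1 - 0.02 * (3.12350564 - 1)
eta_v = 0.9575

0.9575


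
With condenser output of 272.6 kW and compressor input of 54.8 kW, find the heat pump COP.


COP_hp = Q_cond / W
COP_hp = 272.6 / 54.8
COP_hp = 4.974

4.974


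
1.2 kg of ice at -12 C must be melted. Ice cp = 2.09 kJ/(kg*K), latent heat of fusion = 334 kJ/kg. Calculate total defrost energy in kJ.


Sensible heat = cp * dT = 2.09 * 12 = 25.08 kJ/kg
Total per kg = 25.08 + 334 = 359.08 kJ/kg
Q = m * total = 1.2 * 359.08
Q = 430.9 kJ

430.9


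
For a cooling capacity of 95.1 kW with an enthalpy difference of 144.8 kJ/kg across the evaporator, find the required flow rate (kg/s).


m_dot = Q / dh
m_dot = 95.1 / 144.8
m_dot = 0.6568 kg/s

0.6568


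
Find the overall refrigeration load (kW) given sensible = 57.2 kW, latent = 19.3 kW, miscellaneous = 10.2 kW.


Q_total = Q_s + Q_l + Q_misc
Q_total = 57.2 + 19.3 + 10.2
Q_total = 86.7 kW

86.7


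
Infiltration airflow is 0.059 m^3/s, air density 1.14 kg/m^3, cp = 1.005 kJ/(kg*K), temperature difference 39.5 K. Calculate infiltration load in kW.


Q = V_dot * rho * cp * dT
Q = 0.059 * 1.14 * 1.005 * 39.5
Q = 2.67 kW

2.67


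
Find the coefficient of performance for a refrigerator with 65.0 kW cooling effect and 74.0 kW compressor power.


COP = Q_evap / W
COP = 65.0 / 74.0
COP = 0.878

0.878


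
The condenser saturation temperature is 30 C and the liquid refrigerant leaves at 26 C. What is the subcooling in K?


Subcooling = T_cond - T_liquid
Subcooling = 30 - 26
Subcooling = 4 K

4


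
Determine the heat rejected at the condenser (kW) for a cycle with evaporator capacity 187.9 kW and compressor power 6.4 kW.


Q_cond = Q_evap + W
Q_cond = 187.9 + 6.4
Q_cond = 194.3 kW

194.3


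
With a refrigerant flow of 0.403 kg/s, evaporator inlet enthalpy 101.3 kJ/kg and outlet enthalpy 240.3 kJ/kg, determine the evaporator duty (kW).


dh = 240.3 - 101.3 = 139.0 kJ/kg
Q_evap = m_dot * dh = 0.403 * 139.0
Q_evap = 56.02 kW

56.02


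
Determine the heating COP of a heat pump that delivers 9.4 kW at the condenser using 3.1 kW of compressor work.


COP_hp = Q_cond / W
COP_hp = 9.4 / 3.1
COP_hp = 3.032

3.032


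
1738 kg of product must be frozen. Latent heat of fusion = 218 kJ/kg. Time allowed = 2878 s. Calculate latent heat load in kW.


Q_lat = m * h_fg / t
Q_lat = 1738 * 218 / 2878
Q_lat = 131.65 kW

131.65


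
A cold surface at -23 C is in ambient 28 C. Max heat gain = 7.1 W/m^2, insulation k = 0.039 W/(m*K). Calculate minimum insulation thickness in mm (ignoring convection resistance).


dT = 28 - (-23) = 51 K
thickness = k * dT / q_max * 1000
thickness = 0.039 * 51 / 7.1 * 1000
thickness = 280.1 mm

280.1


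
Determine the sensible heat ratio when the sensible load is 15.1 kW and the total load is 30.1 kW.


SHR = Q_sensible / Q_total
SHR = 15.1 / 30.1
SHR = 0.502

0.502


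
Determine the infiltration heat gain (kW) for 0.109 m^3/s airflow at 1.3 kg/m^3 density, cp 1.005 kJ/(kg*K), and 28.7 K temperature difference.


Q = V_dot * rho * cp * dT
Q = 0.109 * 1.3 * 1.005 * 28.7
Q = 4.087 kW

4.087


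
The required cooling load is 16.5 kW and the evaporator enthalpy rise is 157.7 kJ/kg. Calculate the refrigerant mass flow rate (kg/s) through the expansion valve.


m_dot = Q / dh
m_dot = 16.5 / 157.7
m_dot = 0.1046 kg/s

0.1046


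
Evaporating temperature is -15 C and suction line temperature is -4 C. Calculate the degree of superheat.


Superheat = T_suction - T_evap
Superheat = -4 - (-15)
Superheat = 11 K

11


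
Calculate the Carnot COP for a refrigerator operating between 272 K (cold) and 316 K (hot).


dT = 316 - 272 = 44 K
COP_carnot = T_cold / dT = 272 / 44
COP_carnot = 6.182

6.182


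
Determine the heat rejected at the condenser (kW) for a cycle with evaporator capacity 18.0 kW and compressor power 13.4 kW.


Q_cond = Q_evap + W
Q_cond = 18.0 + 13.4
Q_cond = 31.4 kW

31.4


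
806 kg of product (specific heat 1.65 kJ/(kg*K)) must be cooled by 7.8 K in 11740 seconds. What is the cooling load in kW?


Q = m * cp * dT / t
Q = 806 * 1.65 * 7.8 / 11740
Q = 0.884 kW

0.884


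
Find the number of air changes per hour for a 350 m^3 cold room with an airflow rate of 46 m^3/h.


ACH = flow / volume
ACH = 46 / 350
ACH = 0.131

0.131


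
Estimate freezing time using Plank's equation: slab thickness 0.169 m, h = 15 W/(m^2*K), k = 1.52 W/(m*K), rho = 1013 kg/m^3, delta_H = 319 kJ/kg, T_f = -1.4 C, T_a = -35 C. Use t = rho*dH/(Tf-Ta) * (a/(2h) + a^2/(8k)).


dT = -1.4 - (-35) = 33.6 K
term1 = a/(2h) = 0.169/(2*15) = 0.005633333333
term2 = a^2/(8k) = 0.169^2/(8*1.52) = 0.002348766447
t = rho*dH*1000/dT * (term1 + term2)
t = 1013*319*1000/33.6 * (0.005633333333 + 0.002348766447)
t = 76768 s

76768


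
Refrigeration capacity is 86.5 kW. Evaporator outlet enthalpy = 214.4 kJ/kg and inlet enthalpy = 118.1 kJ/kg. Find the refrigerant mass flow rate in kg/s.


dh = 214.4 - 118.1 = 96.3 kJ/kg
m_dot = Q / dh = 86.5 / 96.3 = 0.8982 kg/s

0.8982


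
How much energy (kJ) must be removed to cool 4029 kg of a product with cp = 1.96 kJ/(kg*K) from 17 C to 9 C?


dT = 17 - (9) = 8 K
Q = m * cp * dT = 4029 * 1.96 * 8
Q = 63175 kJ

63175


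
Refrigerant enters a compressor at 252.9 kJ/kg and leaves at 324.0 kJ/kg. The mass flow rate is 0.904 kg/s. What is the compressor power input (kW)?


dh = 324.0 - 252.9 = 71.1 kJ/kg
W = m_dot * dh = 0.904 * 71.1 = 64.27 kW

64.27


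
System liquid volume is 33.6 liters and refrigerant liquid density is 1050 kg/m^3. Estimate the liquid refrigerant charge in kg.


Charge = V * rho / 1000
Charge = 33.6 * 1050 / 1000
Charge = 35.28 kg

35.28


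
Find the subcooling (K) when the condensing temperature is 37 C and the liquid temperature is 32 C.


Subcooling = T_cond - T_liquid
Subcooling = 37 - 32
Subcooling = 5 K

5


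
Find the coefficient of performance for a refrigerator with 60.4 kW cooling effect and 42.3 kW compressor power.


COP = Q_evap / W
COP = 60.4 / 42.3
COP = 1.428

1.428


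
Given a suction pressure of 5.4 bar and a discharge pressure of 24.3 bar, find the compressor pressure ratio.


PR = P_high / P_low
PR = 24.3 / 5.4
PR = 4.5

4.5


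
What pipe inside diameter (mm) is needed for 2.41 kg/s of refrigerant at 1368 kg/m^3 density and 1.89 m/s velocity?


A = m_dot / (rho * v) = 2.41 / (1368 * 1.89) = 0.0009321142362 m^2
d = sqrt(4*A/pi) * 1000
d = 34.5 mm

34.5


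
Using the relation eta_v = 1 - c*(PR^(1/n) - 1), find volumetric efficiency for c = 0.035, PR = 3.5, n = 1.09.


PR^(1/n) = 3.5^(1/1.09) = 3.15605814
eta_v = 1 - 0.035 * (3.15605814 - 1)
eta_v = 0.9245

0.9245


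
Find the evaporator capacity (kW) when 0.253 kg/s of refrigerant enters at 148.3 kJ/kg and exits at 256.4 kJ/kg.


dh = 256.4 - 148.3 = 108.1 kJ/kg
Q_evap = m_dot * dh = 0.253 * 108.1
Q_evap = 27.35 kW

27.35


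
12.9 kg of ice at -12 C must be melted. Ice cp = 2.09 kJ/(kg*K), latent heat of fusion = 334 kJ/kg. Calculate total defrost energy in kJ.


Sensible heat = cp * dT = 2.09 * 12 = 25.08 kJ/kg
Total per kg = 25.08 + 334 = 359.08 kJ/kg
Q = m * total = 12.9 * 359.08
Q = 4632.1 kJ

4632.1


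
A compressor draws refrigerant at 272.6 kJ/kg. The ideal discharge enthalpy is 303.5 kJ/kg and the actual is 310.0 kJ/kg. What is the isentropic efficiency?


dh_ideal = 303.5 - 272.6 = 30.9 kJ/kg
dh_actual = 310.0 - 272.6 = 37.4 kJ/kg
eta_s = dh_ideal / dh_actual = 30.9 / 37.4
eta_s = 0.8262

0.8262


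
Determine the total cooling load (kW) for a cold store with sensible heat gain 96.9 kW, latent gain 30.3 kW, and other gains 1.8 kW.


Q_total = Q_s + Q_l + Q_misc
Q_total = 96.9 + 30.3 + 1.8
Q_total = 129.0 kW

129.0


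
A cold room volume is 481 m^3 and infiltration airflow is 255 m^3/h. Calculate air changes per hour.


ACH = flow / volume
ACH = 255 / 481
ACH = 0.53

0.53


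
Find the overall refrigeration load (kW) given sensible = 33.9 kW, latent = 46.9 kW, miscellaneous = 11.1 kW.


Q_total = Q_s + Q_l + Q_misc
Q_total = 33.9 + 46.9 + 11.1
Q_total = 91.9 kW

91.9


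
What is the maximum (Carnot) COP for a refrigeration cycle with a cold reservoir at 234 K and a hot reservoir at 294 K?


dT = 294 - 234 = 60 K
COP_carnot = T_cold / dT = 234 / 60
COP_carnot = 3.9

3.9


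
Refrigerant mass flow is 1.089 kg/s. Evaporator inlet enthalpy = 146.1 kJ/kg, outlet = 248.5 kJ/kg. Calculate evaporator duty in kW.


dh = 248.5 - 146.1 = 102.4 kJ/kg
Q_evap = m_dot * dh = 1.089 * 102.4
Q_evap = 111.51 kW

111.51


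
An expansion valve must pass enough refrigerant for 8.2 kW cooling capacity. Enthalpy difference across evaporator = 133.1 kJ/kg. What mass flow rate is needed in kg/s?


m_dot = Q / dh
m_dot = 8.2 / 133.1
m_dot = 0.0616 kg/s

0.0616


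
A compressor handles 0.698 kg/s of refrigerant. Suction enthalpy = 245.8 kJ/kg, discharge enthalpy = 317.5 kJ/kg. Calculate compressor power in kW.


dh = 317.5 - 245.8 = 71.7 kJ/kg
W = m_dot * dh = 0.698 * 71.7 = 50.05 kW

50.05


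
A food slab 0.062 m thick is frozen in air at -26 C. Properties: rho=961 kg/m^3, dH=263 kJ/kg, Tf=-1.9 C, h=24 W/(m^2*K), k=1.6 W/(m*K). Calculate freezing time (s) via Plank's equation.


dT = -1.9 - (-26) = 24.1 K
term1 = a/(2h) = 0.062/(2*24) = 0.001291666667
term2 = a^2/(8k) = 0.062^2/(8*1.6) = 0.0003003125
t = rho*dH*1000/dT * (term1 + term2)
t = 961*263*1000/24.1 * (0.001291666667 + 0.0003003125)
t = 16696 s

16696


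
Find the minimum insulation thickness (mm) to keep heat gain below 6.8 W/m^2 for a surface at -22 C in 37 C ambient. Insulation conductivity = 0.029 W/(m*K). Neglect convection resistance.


dT = 37 - (-22) = 59 K
thickness = k * dT / q_max * 1000
thickness = 0.029 * 59 / 6.8 * 1000
thickness = 251.6 mm

251.6


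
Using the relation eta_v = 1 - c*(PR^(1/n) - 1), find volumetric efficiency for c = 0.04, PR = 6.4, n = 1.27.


PR^(1/n) = 6.4^(1/1.27) = 4.31307868
eta_v = 1 - 0.04 * (4.31307868 - 1)
eta_v = 0.8675

0.8675


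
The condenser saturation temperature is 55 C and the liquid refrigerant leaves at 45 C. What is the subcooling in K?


Subcooling = T_cond - T_liquid
Subcooling = 55 - 45
Subcooling = 10 K

10


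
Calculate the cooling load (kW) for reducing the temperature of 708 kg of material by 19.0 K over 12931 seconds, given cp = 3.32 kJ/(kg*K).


Q = m * cp * dT / t
Q = 708 * 3.32 * 19.0 / 12931
Q = 3.454 kW

3.454


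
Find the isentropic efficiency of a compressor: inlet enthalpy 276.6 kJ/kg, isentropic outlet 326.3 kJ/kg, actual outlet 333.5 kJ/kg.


dh_ideal = 326.3 - 276.6 = 49.7 kJ/kg
dh_actual = 333.5 - 276.6 = 56.9 kJ/kg
eta_s = dh_ideal / dh_actual = 49.7 / 56.9
eta_s = 0.8735

0.8735


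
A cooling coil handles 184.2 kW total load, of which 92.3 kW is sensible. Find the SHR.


SHR = Q_sensible / Q_total
SHR = 92.3 / 184.2
SHR = 0.501

0.501


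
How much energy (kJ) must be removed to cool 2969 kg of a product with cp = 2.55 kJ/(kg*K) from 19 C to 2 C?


dT = 19 - (2) = 17 K
Q = m * cp * dT = 2969 * 2.55 * 17
Q = 128706 kJ

128706


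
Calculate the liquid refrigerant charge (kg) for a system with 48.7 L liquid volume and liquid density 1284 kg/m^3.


Charge = V * rho / 1000
Charge = 48.7 * 1284 / 1000
Charge = 62.53 kg

62.53


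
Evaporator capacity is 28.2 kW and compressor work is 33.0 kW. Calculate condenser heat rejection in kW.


Q_cond = Q_evap + W
Q_cond = 28.2 + 33.0
Q_cond = 61.2 kW

61.2


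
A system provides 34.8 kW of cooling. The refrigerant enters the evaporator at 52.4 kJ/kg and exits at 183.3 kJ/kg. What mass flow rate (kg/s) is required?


dh = 183.3 - 52.4 = 130.9 kJ/kg
m_dot = Q / dh = 34.8 / 130.9 = 0.2659 kg/s

0.2659


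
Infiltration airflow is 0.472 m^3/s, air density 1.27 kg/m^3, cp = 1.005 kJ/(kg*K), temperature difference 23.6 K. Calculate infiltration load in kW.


Q = V_dot * rho * cp * dT
Q = 0.472 * 1.27 * 1.005 * 23.6
Q = 14.218 kW

14.218


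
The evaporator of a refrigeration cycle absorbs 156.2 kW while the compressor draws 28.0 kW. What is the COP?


COP = Q_evap / W
COP = 156.2 / 28.0
COP = 5.579

5.579


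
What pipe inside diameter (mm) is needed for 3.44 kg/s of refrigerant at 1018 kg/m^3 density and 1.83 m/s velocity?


A = m_dot / (rho * v) = 3.44 / (1018 * 1.83) = 0.001846543635 m^2
d = sqrt(4*A/pi) * 1000
d = 48.5 mm

48.5


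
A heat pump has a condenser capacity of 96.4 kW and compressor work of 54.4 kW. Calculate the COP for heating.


COP_hp = Q_cond / W
COP_hp = 96.4 / 54.4
COP_hp = 1.772

1.772


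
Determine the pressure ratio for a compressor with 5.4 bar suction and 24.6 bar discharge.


PR = P_high / P_low
PR = 24.6 / 5.4
PR = 4.556

4.556


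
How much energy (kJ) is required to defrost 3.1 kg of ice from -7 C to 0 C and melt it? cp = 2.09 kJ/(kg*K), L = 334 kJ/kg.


Sensible heat = cp * dT = 2.09 * 7 = 14.63 kJ/kg
Total per kg = 14.63 + 334 = 348.63 kJ/kg
Q = m * total = 3.1 * 348.63
Q = 1080.8 kJ

1080.8


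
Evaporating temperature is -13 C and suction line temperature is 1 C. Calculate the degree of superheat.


Superheat = T_suction - T_evap
Superheat = 1 - (-13)
Superheat = 14 K

14


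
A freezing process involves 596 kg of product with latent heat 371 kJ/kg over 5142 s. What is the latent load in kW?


Q_lat = m * h_fg / t
Q_lat = 596 * 371 / 5142
Q_lat = 43.0 kW

43.0
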